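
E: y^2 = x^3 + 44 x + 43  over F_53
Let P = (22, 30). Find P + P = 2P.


Doubling: s = (3 x1^2 + a) / (2 y1)
s = (3*22^2 + 44) / (2*30) mod 53 = 32
x3 = s^2 - 2 x1 mod 53 = 32^2 - 2*22 = 26
y3 = s (x1 - x3) - y1 mod 53 = 32 * (22 - 26) - 30 = 1

2P = (26, 1)


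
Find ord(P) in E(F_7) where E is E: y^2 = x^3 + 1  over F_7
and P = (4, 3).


Compute successive multiples of P until we hit O:
  1P = (4, 3)
  2P = (0, 1)
  3P = (5, 0)
  4P = (0, 6)
  5P = (4, 4)
  6P = O

ord(P) = 6


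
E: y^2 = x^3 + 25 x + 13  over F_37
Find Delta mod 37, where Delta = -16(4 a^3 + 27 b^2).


4 a^3 + 27 b^2 = 4*25^3 + 27*13^2 = 62500 + 4563 = 67063
Delta = -16 * (67063) = -1073008
Delta mod 37 = 29

Delta = 29 (mod 37)


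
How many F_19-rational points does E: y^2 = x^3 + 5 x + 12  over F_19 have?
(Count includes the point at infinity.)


For each x in F_19, count y with y^2 = x^3 + 5 x + 12 mod 19:
  x = 2: RHS = 11, y in [7, 12]  -> 2 point(s)
  x = 3: RHS = 16, y in [4, 15]  -> 2 point(s)
  x = 4: RHS = 1, y in [1, 18]  -> 2 point(s)
  x = 6: RHS = 11, y in [7, 12]  -> 2 point(s)
  x = 9: RHS = 7, y in [8, 11]  -> 2 point(s)
  x = 10: RHS = 17, y in [6, 13]  -> 2 point(s)
  x = 11: RHS = 11, y in [7, 12]  -> 2 point(s)
  x = 15: RHS = 4, y in [2, 17]  -> 2 point(s)
  x = 18: RHS = 6, y in [5, 14]  -> 2 point(s)
Affine points: 18. Add the point at infinity: total = 19.

#E(F_19) = 19


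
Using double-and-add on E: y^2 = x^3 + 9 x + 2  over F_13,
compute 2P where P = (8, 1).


k = 2 = 10_2 (binary, LSB first: 01)
Double-and-add from P = (8, 1):
  bit 0 = 0: acc unchanged = O
  bit 1 = 1: acc = O + (6, 5) = (6, 5)

2P = (6, 5)


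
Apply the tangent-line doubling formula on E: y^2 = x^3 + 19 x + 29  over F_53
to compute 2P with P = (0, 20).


Doubling: s = (3 x1^2 + a) / (2 y1)
s = (3*0^2 + 19) / (2*20) mod 53 = 23
x3 = s^2 - 2 x1 mod 53 = 23^2 - 2*0 = 52
y3 = s (x1 - x3) - y1 mod 53 = 23 * (0 - 52) - 20 = 3

2P = (52, 3)


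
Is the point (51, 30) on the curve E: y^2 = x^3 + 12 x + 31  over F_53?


Check whether y^2 = x^3 + 12 x + 31 (mod 53) for (x, y) = (51, 30).
LHS: y^2 = 30^2 mod 53 = 52
RHS: x^3 + 12 x + 31 = 51^3 + 12*51 + 31 mod 53 = 52
LHS = RHS

Yes, on the curve


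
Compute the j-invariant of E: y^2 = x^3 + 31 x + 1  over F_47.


Delta = -16(4 a^3 + 27 b^2) mod 47 = 16
-1728 * (4 a)^3 = -1728 * (4*31)^3 mod 47 = 7
j = 7 * 16^(-1) mod 47 = 21

j = 21 (mod 47)


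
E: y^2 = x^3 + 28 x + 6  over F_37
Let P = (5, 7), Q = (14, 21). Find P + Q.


P != Q, so use the chord formula.
s = (y2 - y1) / (x2 - x1) = (14) / (9) mod 37 = 18
x3 = s^2 - x1 - x2 mod 37 = 18^2 - 5 - 14 = 9
y3 = s (x1 - x3) - y1 mod 37 = 18 * (5 - 9) - 7 = 32

P + Q = (9, 32)


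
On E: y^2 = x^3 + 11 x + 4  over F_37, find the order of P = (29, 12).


Compute successive multiples of P until we hit O:
  1P = (29, 12)
  2P = (5, 6)
  3P = (10, 2)
  4P = (28, 8)
  5P = (33, 9)
  6P = (1, 4)
  7P = (32, 3)
  8P = (22, 4)
  ... (continuing to 43P)
  43P = O

ord(P) = 43


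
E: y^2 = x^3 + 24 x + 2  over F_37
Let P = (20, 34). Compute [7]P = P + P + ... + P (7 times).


k = 7 = 111_2 (binary, LSB first: 111)
Double-and-add from P = (20, 34):
  bit 0 = 1: acc = O + (20, 34) = (20, 34)
  bit 1 = 1: acc = (20, 34) + (25, 24) = (33, 29)
  bit 2 = 1: acc = (33, 29) + (31, 30) = (1, 29)

7P = (1, 29)


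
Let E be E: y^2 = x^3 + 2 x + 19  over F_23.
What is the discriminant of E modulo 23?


4 a^3 + 27 b^2 = 4*2^3 + 27*19^2 = 32 + 9747 = 9779
Delta = -16 * (9779) = -156464
Delta mod 23 = 5

Delta = 5 (mod 23)


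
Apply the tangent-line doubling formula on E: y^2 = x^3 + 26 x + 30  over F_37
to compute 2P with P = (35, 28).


Doubling: s = (3 x1^2 + a) / (2 y1)
s = (3*35^2 + 26) / (2*28) mod 37 = 2
x3 = s^2 - 2 x1 mod 37 = 2^2 - 2*35 = 8
y3 = s (x1 - x3) - y1 mod 37 = 2 * (35 - 8) - 28 = 26

2P = (8, 26)


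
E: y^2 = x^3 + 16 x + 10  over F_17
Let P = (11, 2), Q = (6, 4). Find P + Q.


P != Q, so use the chord formula.
s = (y2 - y1) / (x2 - x1) = (2) / (12) mod 17 = 3
x3 = s^2 - x1 - x2 mod 17 = 3^2 - 11 - 6 = 9
y3 = s (x1 - x3) - y1 mod 17 = 3 * (11 - 9) - 2 = 4

P + Q = (9, 4)


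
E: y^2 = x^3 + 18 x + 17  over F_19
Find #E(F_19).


For each x in F_19, count y with y^2 = x^3 + 18 x + 17 mod 19:
  x = 0: RHS = 17, y in [6, 13]  -> 2 point(s)
  x = 1: RHS = 17, y in [6, 13]  -> 2 point(s)
  x = 2: RHS = 4, y in [2, 17]  -> 2 point(s)
  x = 4: RHS = 1, y in [1, 18]  -> 2 point(s)
  x = 5: RHS = 4, y in [2, 17]  -> 2 point(s)
  x = 7: RHS = 11, y in [7, 12]  -> 2 point(s)
  x = 10: RHS = 0, y in [0]  -> 1 point(s)
  x = 11: RHS = 7, y in [8, 11]  -> 2 point(s)
  x = 12: RHS = 4, y in [2, 17]  -> 2 point(s)
  x = 13: RHS = 16, y in [4, 15]  -> 2 point(s)
  x = 14: RHS = 11, y in [7, 12]  -> 2 point(s)
  x = 17: RHS = 11, y in [7, 12]  -> 2 point(s)
  x = 18: RHS = 17, y in [6, 13]  -> 2 point(s)
Affine points: 25. Add the point at infinity: total = 26.

#E(F_19) = 26


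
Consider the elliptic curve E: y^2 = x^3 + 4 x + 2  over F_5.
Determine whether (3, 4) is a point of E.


Check whether y^2 = x^3 + 4 x + 2 (mod 5) for (x, y) = (3, 4).
LHS: y^2 = 4^2 mod 5 = 1
RHS: x^3 + 4 x + 2 = 3^3 + 4*3 + 2 mod 5 = 1
LHS = RHS

Yes, on the curve


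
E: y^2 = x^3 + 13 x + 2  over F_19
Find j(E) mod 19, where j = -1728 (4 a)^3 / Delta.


Delta = -16(4 a^3 + 27 b^2) mod 19 = 12
-1728 * (4 a)^3 = -1728 * (4*13)^3 mod 19 = 8
j = 8 * 12^(-1) mod 19 = 7

j = 7 (mod 19)


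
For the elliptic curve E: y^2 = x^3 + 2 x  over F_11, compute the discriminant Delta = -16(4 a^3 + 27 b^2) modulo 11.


4 a^3 + 27 b^2 = 4*2^3 + 27*0^2 = 32 + 0 = 32
Delta = -16 * (32) = -512
Delta mod 11 = 5

Delta = 5 (mod 11)


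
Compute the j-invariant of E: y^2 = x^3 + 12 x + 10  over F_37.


Delta = -16(4 a^3 + 27 b^2) mod 37 = 17
-1728 * (4 a)^3 = -1728 * (4*12)^3 mod 37 = 26
j = 26 * 17^(-1) mod 37 = 32

j = 32 (mod 37)


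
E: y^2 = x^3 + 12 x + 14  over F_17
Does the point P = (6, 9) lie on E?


Check whether y^2 = x^3 + 12 x + 14 (mod 17) for (x, y) = (6, 9).
LHS: y^2 = 9^2 mod 17 = 13
RHS: x^3 + 12 x + 14 = 6^3 + 12*6 + 14 mod 17 = 13
LHS = RHS

Yes, on the curve


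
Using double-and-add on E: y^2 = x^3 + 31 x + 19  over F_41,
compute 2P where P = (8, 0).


k = 2 = 10_2 (binary, LSB first: 01)
Double-and-add from P = (8, 0):
  bit 0 = 0: acc unchanged = O
  bit 1 = 1: acc = O + O = O

2P = O


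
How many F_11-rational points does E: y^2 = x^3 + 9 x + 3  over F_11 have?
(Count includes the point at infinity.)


For each x in F_11, count y with y^2 = x^3 + 9 x + 3 mod 11:
  x = 0: RHS = 3, y in [5, 6]  -> 2 point(s)
  x = 4: RHS = 4, y in [2, 9]  -> 2 point(s)
  x = 6: RHS = 9, y in [3, 8]  -> 2 point(s)
  x = 8: RHS = 4, y in [2, 9]  -> 2 point(s)
  x = 10: RHS = 4, y in [2, 9]  -> 2 point(s)
Affine points: 10. Add the point at infinity: total = 11.

#E(F_11) = 11


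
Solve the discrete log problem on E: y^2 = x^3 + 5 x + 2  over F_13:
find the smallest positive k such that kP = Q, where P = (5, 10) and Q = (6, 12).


Enumerate multiples of P until we hit Q = (6, 12):
  1P = (5, 10)
  2P = (6, 12)
Match found at i = 2.

k = 2


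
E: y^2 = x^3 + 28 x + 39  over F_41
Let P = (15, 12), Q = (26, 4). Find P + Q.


P != Q, so use the chord formula.
s = (y2 - y1) / (x2 - x1) = (33) / (11) mod 41 = 3
x3 = s^2 - x1 - x2 mod 41 = 3^2 - 15 - 26 = 9
y3 = s (x1 - x3) - y1 mod 41 = 3 * (15 - 9) - 12 = 6

P + Q = (9, 6)


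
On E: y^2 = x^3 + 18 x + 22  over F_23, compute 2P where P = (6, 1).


Doubling: s = (3 x1^2 + a) / (2 y1)
s = (3*6^2 + 18) / (2*1) mod 23 = 17
x3 = s^2 - 2 x1 mod 23 = 17^2 - 2*6 = 1
y3 = s (x1 - x3) - y1 mod 23 = 17 * (6 - 1) - 1 = 15

2P = (1, 15)


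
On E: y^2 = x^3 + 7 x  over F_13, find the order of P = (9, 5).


Compute successive multiples of P until we hit O:
  1P = (9, 5)
  2P = (9, 8)
  3P = O

ord(P) = 3


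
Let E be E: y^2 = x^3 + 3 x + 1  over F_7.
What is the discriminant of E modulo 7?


4 a^3 + 27 b^2 = 4*3^3 + 27*1^2 = 108 + 27 = 135
Delta = -16 * (135) = -2160
Delta mod 7 = 3

Delta = 3 (mod 7)


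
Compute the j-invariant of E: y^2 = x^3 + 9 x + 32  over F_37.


Delta = -16(4 a^3 + 27 b^2) mod 37 = 5
-1728 * (4 a)^3 = -1728 * (4*9)^3 mod 37 = 26
j = 26 * 5^(-1) mod 37 = 20

j = 20 (mod 37)


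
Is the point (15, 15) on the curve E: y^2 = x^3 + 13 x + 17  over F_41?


Check whether y^2 = x^3 + 13 x + 17 (mod 41) for (x, y) = (15, 15).
LHS: y^2 = 15^2 mod 41 = 20
RHS: x^3 + 13 x + 17 = 15^3 + 13*15 + 17 mod 41 = 20
LHS = RHS

Yes, on the curve


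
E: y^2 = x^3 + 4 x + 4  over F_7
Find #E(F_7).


For each x in F_7, count y with y^2 = x^3 + 4 x + 4 mod 7:
  x = 0: RHS = 4, y in [2, 5]  -> 2 point(s)
  x = 1: RHS = 2, y in [3, 4]  -> 2 point(s)
  x = 3: RHS = 1, y in [1, 6]  -> 2 point(s)
  x = 4: RHS = 0, y in [0]  -> 1 point(s)
  x = 5: RHS = 2, y in [3, 4]  -> 2 point(s)
Affine points: 9. Add the point at infinity: total = 10.

#E(F_7) = 10


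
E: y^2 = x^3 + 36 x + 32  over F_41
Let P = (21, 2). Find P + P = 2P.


Doubling: s = (3 x1^2 + a) / (2 y1)
s = (3*21^2 + 36) / (2*2) mod 41 = 22
x3 = s^2 - 2 x1 mod 41 = 22^2 - 2*21 = 32
y3 = s (x1 - x3) - y1 mod 41 = 22 * (21 - 32) - 2 = 2

2P = (32, 2)


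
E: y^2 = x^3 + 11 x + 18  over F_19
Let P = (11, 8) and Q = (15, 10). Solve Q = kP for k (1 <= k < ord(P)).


Enumerate multiples of P until we hit Q = (15, 10):
  1P = (11, 8)
  2P = (1, 12)
  3P = (14, 16)
  4P = (18, 5)
  5P = (15, 10)
Match found at i = 5.

k = 5


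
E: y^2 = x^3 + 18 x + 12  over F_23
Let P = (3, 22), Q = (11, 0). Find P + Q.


P != Q, so use the chord formula.
s = (y2 - y1) / (x2 - x1) = (1) / (8) mod 23 = 3
x3 = s^2 - x1 - x2 mod 23 = 3^2 - 3 - 11 = 18
y3 = s (x1 - x3) - y1 mod 23 = 3 * (3 - 18) - 22 = 2

P + Q = (18, 2)


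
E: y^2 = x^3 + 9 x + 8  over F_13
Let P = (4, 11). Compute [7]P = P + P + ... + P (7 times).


k = 7 = 111_2 (binary, LSB first: 111)
Double-and-add from P = (4, 11):
  bit 0 = 1: acc = O + (4, 11) = (4, 11)
  bit 1 = 1: acc = (4, 11) + (9, 5) = (3, 6)
  bit 2 = 1: acc = (3, 6) + (5, 10) = (9, 8)

7P = (9, 8)


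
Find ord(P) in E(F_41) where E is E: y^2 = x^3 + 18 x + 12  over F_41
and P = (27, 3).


Compute successive multiples of P until we hit O:
  1P = (27, 3)
  2P = (20, 7)
  3P = (37, 32)
  4P = (26, 4)
  5P = (30, 0)
  6P = (26, 37)
  7P = (37, 9)
  8P = (20, 34)
  ... (continuing to 10P)
  10P = O

ord(P) = 10


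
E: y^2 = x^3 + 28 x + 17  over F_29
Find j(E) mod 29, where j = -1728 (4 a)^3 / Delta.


Delta = -16(4 a^3 + 27 b^2) mod 29 = 3
-1728 * (4 a)^3 = -1728 * (4*28)^3 mod 29 = 15
j = 15 * 3^(-1) mod 29 = 5

j = 5 (mod 29)


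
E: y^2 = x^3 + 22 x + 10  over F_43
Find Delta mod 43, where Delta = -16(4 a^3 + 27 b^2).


4 a^3 + 27 b^2 = 4*22^3 + 27*10^2 = 42592 + 2700 = 45292
Delta = -16 * (45292) = -724672
Delta mod 43 = 7

Delta = 7 (mod 43)


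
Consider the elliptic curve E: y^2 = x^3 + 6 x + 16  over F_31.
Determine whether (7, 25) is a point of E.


Check whether y^2 = x^3 + 6 x + 16 (mod 31) for (x, y) = (7, 25).
LHS: y^2 = 25^2 mod 31 = 5
RHS: x^3 + 6 x + 16 = 7^3 + 6*7 + 16 mod 31 = 29
LHS != RHS

No, not on the curve


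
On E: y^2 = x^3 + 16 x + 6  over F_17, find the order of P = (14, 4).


Compute successive multiples of P until we hit O:
  1P = (14, 4)
  2P = (7, 6)
  3P = (11, 0)
  4P = (7, 11)
  5P = (14, 13)
  6P = O

ord(P) = 6


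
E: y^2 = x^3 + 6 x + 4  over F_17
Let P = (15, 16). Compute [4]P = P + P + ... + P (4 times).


k = 4 = 100_2 (binary, LSB first: 001)
Double-and-add from P = (15, 16):
  bit 0 = 0: acc unchanged = O
  bit 1 = 0: acc unchanged = O
  bit 2 = 1: acc = O + (15, 1) = (15, 1)

4P = (15, 1)


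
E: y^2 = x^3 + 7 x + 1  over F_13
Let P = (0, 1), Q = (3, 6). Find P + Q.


P != Q, so use the chord formula.
s = (y2 - y1) / (x2 - x1) = (5) / (3) mod 13 = 6
x3 = s^2 - x1 - x2 mod 13 = 6^2 - 0 - 3 = 7
y3 = s (x1 - x3) - y1 mod 13 = 6 * (0 - 7) - 1 = 9

P + Q = (7, 9)


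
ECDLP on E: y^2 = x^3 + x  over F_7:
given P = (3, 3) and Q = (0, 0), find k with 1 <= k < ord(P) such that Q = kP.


Enumerate multiples of P until we hit Q = (0, 0):
  1P = (3, 3)
  2P = (1, 4)
  3P = (5, 5)
  4P = (0, 0)
Match found at i = 4.

k = 4


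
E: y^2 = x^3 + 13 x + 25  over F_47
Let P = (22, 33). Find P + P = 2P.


Doubling: s = (3 x1^2 + a) / (2 y1)
s = (3*22^2 + 13) / (2*33) mod 47 = 40
x3 = s^2 - 2 x1 mod 47 = 40^2 - 2*22 = 5
y3 = s (x1 - x3) - y1 mod 47 = 40 * (22 - 5) - 33 = 36

2P = (5, 36)


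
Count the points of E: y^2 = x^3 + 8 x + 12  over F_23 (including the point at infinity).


For each x in F_23, count y with y^2 = x^3 + 8 x + 12 mod 23:
  x = 0: RHS = 12, y in [9, 14]  -> 2 point(s)
  x = 2: RHS = 13, y in [6, 17]  -> 2 point(s)
  x = 4: RHS = 16, y in [4, 19]  -> 2 point(s)
  x = 5: RHS = 16, y in [4, 19]  -> 2 point(s)
  x = 6: RHS = 0, y in [0]  -> 1 point(s)
  x = 8: RHS = 13, y in [6, 17]  -> 2 point(s)
  x = 9: RHS = 8, y in [10, 13]  -> 2 point(s)
  x = 13: RHS = 13, y in [6, 17]  -> 2 point(s)
  x = 14: RHS = 16, y in [4, 19]  -> 2 point(s)
  x = 16: RHS = 4, y in [2, 21]  -> 2 point(s)
  x = 17: RHS = 1, y in [1, 22]  -> 2 point(s)
  x = 18: RHS = 8, y in [10, 13]  -> 2 point(s)
  x = 19: RHS = 8, y in [10, 13]  -> 2 point(s)
  x = 22: RHS = 3, y in [7, 16]  -> 2 point(s)
Affine points: 27. Add the point at infinity: total = 28.

#E(F_23) = 28


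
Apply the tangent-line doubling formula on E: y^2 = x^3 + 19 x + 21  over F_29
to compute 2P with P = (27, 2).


Doubling: s = (3 x1^2 + a) / (2 y1)
s = (3*27^2 + 19) / (2*2) mod 29 = 15
x3 = s^2 - 2 x1 mod 29 = 15^2 - 2*27 = 26
y3 = s (x1 - x3) - y1 mod 29 = 15 * (27 - 26) - 2 = 13

2P = (26, 13)


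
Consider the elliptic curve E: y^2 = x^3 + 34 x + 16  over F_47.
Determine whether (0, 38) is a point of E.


Check whether y^2 = x^3 + 34 x + 16 (mod 47) for (x, y) = (0, 38).
LHS: y^2 = 38^2 mod 47 = 34
RHS: x^3 + 34 x + 16 = 0^3 + 34*0 + 16 mod 47 = 16
LHS != RHS

No, not on the curve


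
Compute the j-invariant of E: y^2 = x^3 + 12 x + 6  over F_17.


Delta = -16(4 a^3 + 27 b^2) mod 17 = 13
-1728 * (4 a)^3 = -1728 * (4*12)^3 mod 17 = 8
j = 8 * 13^(-1) mod 17 = 15

j = 15 (mod 17)


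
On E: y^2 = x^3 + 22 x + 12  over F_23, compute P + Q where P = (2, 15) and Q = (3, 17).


P != Q, so use the chord formula.
s = (y2 - y1) / (x2 - x1) = (2) / (1) mod 23 = 2
x3 = s^2 - x1 - x2 mod 23 = 2^2 - 2 - 3 = 22
y3 = s (x1 - x3) - y1 mod 23 = 2 * (2 - 22) - 15 = 14

P + Q = (22, 14)


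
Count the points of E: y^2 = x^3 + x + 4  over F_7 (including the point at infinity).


For each x in F_7, count y with y^2 = x^3 + 1 x + 4 mod 7:
  x = 0: RHS = 4, y in [2, 5]  -> 2 point(s)
  x = 2: RHS = 0, y in [0]  -> 1 point(s)
  x = 4: RHS = 2, y in [3, 4]  -> 2 point(s)
  x = 5: RHS = 1, y in [1, 6]  -> 2 point(s)
  x = 6: RHS = 2, y in [3, 4]  -> 2 point(s)
Affine points: 9. Add the point at infinity: total = 10.

#E(F_7) = 10


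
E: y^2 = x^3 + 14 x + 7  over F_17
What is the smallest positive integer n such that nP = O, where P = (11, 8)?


Compute successive multiples of P until we hit O:
  1P = (11, 8)
  2P = (4, 5)
  3P = (6, 16)
  4P = (8, 11)
  5P = (16, 14)
  6P = (3, 5)
  7P = (5, 7)
  8P = (10, 12)
  ... (continuing to 21P)
  21P = O

ord(P) = 21


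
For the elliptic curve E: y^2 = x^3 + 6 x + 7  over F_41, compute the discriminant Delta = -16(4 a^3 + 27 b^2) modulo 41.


4 a^3 + 27 b^2 = 4*6^3 + 27*7^2 = 864 + 1323 = 2187
Delta = -16 * (2187) = -34992
Delta mod 41 = 22

Delta = 22 (mod 41)


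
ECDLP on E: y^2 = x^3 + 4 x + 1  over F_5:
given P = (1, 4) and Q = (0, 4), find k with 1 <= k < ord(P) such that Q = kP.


Enumerate multiples of P until we hit Q = (0, 4):
  1P = (1, 4)
  2P = (4, 4)
  3P = (0, 1)
  4P = (3, 0)
  5P = (0, 4)
Match found at i = 5.

k = 5


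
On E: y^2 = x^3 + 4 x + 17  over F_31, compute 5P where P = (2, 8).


k = 5 = 101_2 (binary, LSB first: 101)
Double-and-add from P = (2, 8):
  bit 0 = 1: acc = O + (2, 8) = (2, 8)
  bit 1 = 0: acc unchanged = (2, 8)
  bit 2 = 1: acc = (2, 8) + (6, 3) = (11, 11)

5P = (11, 11)


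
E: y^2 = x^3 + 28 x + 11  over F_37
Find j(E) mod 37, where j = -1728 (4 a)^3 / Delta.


Delta = -16(4 a^3 + 27 b^2) mod 37 = 8
-1728 * (4 a)^3 = -1728 * (4*28)^3 mod 37 = 11
j = 11 * 8^(-1) mod 37 = 6

j = 6 (mod 37)


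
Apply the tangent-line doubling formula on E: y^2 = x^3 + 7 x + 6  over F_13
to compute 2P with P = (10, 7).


Doubling: s = (3 x1^2 + a) / (2 y1)
s = (3*10^2 + 7) / (2*7) mod 13 = 8
x3 = s^2 - 2 x1 mod 13 = 8^2 - 2*10 = 5
y3 = s (x1 - x3) - y1 mod 13 = 8 * (10 - 5) - 7 = 7

2P = (5, 7)


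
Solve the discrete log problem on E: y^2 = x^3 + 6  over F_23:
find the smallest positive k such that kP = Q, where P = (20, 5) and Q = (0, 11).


Enumerate multiples of P until we hit Q = (0, 11):
  1P = (20, 5)
  2P = (8, 9)
  3P = (13, 8)
  4P = (16, 13)
  5P = (14, 6)
  6P = (5, 4)
  7P = (7, 2)
  8P = (0, 12)
  9P = (11, 16)
  10P = (4, 1)
  11P = (12, 20)
  12P = (15, 0)
  13P = (12, 3)
  14P = (4, 22)
  15P = (11, 7)
  16P = (0, 11)
Match found at i = 16.

k = 16


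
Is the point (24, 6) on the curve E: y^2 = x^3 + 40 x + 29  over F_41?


Check whether y^2 = x^3 + 40 x + 29 (mod 41) for (x, y) = (24, 6).
LHS: y^2 = 6^2 mod 41 = 36
RHS: x^3 + 40 x + 29 = 24^3 + 40*24 + 29 mod 41 = 12
LHS != RHS

No, not on the curve


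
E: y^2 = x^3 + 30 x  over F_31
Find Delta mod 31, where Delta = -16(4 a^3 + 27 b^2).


4 a^3 + 27 b^2 = 4*30^3 + 27*0^2 = 108000 + 0 = 108000
Delta = -16 * (108000) = -1728000
Delta mod 31 = 2

Delta = 2 (mod 31)


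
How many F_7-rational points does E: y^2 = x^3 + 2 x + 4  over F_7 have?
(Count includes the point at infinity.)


For each x in F_7, count y with y^2 = x^3 + 2 x + 4 mod 7:
  x = 0: RHS = 4, y in [2, 5]  -> 2 point(s)
  x = 1: RHS = 0, y in [0]  -> 1 point(s)
  x = 2: RHS = 2, y in [3, 4]  -> 2 point(s)
  x = 3: RHS = 2, y in [3, 4]  -> 2 point(s)
  x = 6: RHS = 1, y in [1, 6]  -> 2 point(s)
Affine points: 9. Add the point at infinity: total = 10.

#E(F_7) = 10


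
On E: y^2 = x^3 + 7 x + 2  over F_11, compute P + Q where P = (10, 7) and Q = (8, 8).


P != Q, so use the chord formula.
s = (y2 - y1) / (x2 - x1) = (1) / (9) mod 11 = 5
x3 = s^2 - x1 - x2 mod 11 = 5^2 - 10 - 8 = 7
y3 = s (x1 - x3) - y1 mod 11 = 5 * (10 - 7) - 7 = 8

P + Q = (7, 8)


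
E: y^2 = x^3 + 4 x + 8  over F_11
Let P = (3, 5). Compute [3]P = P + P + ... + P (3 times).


k = 3 = 11_2 (binary, LSB first: 11)
Double-and-add from P = (3, 5):
  bit 0 = 1: acc = O + (3, 5) = (3, 5)
  bit 1 = 1: acc = (3, 5) + (9, 5) = (10, 6)

3P = (10, 6)


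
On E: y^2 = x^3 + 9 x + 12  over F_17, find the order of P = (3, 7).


Compute successive multiples of P until we hit O:
  1P = (3, 7)
  2P = (2, 15)
  3P = (8, 16)
  4P = (14, 14)
  5P = (16, 11)
  6P = (16, 6)
  7P = (14, 3)
  8P = (8, 1)
  ... (continuing to 11P)
  11P = O

ord(P) = 11


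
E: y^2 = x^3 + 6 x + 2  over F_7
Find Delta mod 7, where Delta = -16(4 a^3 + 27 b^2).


4 a^3 + 27 b^2 = 4*6^3 + 27*2^2 = 864 + 108 = 972
Delta = -16 * (972) = -15552
Delta mod 7 = 2

Delta = 2 (mod 7)


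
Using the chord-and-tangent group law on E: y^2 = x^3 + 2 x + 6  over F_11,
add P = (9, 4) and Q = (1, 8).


P != Q, so use the chord formula.
s = (y2 - y1) / (x2 - x1) = (4) / (3) mod 11 = 5
x3 = s^2 - x1 - x2 mod 11 = 5^2 - 9 - 1 = 4
y3 = s (x1 - x3) - y1 mod 11 = 5 * (9 - 4) - 4 = 10

P + Q = (4, 10)


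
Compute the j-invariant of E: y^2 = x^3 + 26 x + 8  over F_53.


Delta = -16(4 a^3 + 27 b^2) mod 53 = 26
-1728 * (4 a)^3 = -1728 * (4*26)^3 mod 53 = 44
j = 44 * 26^(-1) mod 53 = 18

j = 18 (mod 53)


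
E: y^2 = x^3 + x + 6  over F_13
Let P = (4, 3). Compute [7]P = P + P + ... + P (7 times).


k = 7 = 111_2 (binary, LSB first: 111)
Double-and-add from P = (4, 3):
  bit 0 = 1: acc = O + (4, 3) = (4, 3)
  bit 1 = 1: acc = (4, 3) + (2, 9) = (3, 7)
  bit 2 = 1: acc = (3, 7) + (9, 4) = (11, 10)

7P = (11, 10)


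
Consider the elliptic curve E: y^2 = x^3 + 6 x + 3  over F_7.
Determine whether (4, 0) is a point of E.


Check whether y^2 = x^3 + 6 x + 3 (mod 7) for (x, y) = (4, 0).
LHS: y^2 = 0^2 mod 7 = 0
RHS: x^3 + 6 x + 3 = 4^3 + 6*4 + 3 mod 7 = 0
LHS = RHS

Yes, on the curve


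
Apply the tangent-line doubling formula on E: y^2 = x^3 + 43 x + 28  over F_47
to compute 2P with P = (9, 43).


Doubling: s = (3 x1^2 + a) / (2 y1)
s = (3*9^2 + 43) / (2*43) mod 47 = 23
x3 = s^2 - 2 x1 mod 47 = 23^2 - 2*9 = 41
y3 = s (x1 - x3) - y1 mod 47 = 23 * (9 - 41) - 43 = 20

2P = (41, 20)


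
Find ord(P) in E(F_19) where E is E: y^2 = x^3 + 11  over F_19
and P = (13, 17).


Compute successive multiples of P until we hit O:
  1P = (13, 17)
  2P = (0, 12)
  3P = (3, 0)
  4P = (0, 7)
  5P = (13, 2)
  6P = O

ord(P) = 6


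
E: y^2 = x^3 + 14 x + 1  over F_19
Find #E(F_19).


For each x in F_19, count y with y^2 = x^3 + 14 x + 1 mod 19:
  x = 0: RHS = 1, y in [1, 18]  -> 2 point(s)
  x = 1: RHS = 16, y in [4, 15]  -> 2 point(s)
  x = 4: RHS = 7, y in [8, 11]  -> 2 point(s)
  x = 5: RHS = 6, y in [5, 14]  -> 2 point(s)
  x = 6: RHS = 16, y in [4, 15]  -> 2 point(s)
  x = 7: RHS = 5, y in [9, 10]  -> 2 point(s)
  x = 8: RHS = 17, y in [6, 13]  -> 2 point(s)
  x = 9: RHS = 1, y in [1, 18]  -> 2 point(s)
  x = 10: RHS = 1, y in [1, 18]  -> 2 point(s)
  x = 11: RHS = 4, y in [2, 17]  -> 2 point(s)
  x = 12: RHS = 16, y in [4, 15]  -> 2 point(s)
  x = 13: RHS = 5, y in [9, 10]  -> 2 point(s)
  x = 18: RHS = 5, y in [9, 10]  -> 2 point(s)
Affine points: 26. Add the point at infinity: total = 27.

#E(F_19) = 27


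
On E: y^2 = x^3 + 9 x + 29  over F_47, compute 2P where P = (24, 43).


Doubling: s = (3 x1^2 + a) / (2 y1)
s = (3*24^2 + 9) / (2*43) mod 47 = 12
x3 = s^2 - 2 x1 mod 47 = 12^2 - 2*24 = 2
y3 = s (x1 - x3) - y1 mod 47 = 12 * (24 - 2) - 43 = 33

2P = (2, 33)


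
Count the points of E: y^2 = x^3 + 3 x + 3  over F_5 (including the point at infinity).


For each x in F_5, count y with y^2 = x^3 + 3 x + 3 mod 5:
  x = 3: RHS = 4, y in [2, 3]  -> 2 point(s)
  x = 4: RHS = 4, y in [2, 3]  -> 2 point(s)
Affine points: 4. Add the point at infinity: total = 5.

#E(F_5) = 5


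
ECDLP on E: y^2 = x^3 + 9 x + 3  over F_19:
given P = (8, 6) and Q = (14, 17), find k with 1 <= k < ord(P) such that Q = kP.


Enumerate multiples of P until we hit Q = (14, 17):
  1P = (8, 6)
  2P = (14, 17)
Match found at i = 2.

k = 2


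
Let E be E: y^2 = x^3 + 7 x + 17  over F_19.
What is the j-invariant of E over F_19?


Delta = -16(4 a^3 + 27 b^2) mod 19 = 13
-1728 * (4 a)^3 = -1728 * (4*7)^3 mod 19 = 7
j = 7 * 13^(-1) mod 19 = 2

j = 2 (mod 19)


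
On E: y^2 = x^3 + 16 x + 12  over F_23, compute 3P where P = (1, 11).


k = 3 = 11_2 (binary, LSB first: 11)
Double-and-add from P = (1, 11):
  bit 0 = 1: acc = O + (1, 11) = (1, 11)
  bit 1 = 1: acc = (1, 11) + (14, 6) = (14, 17)

3P = (14, 17)


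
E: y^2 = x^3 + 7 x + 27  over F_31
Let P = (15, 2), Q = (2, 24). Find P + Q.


P != Q, so use the chord formula.
s = (y2 - y1) / (x2 - x1) = (22) / (18) mod 31 = 15
x3 = s^2 - x1 - x2 mod 31 = 15^2 - 15 - 2 = 22
y3 = s (x1 - x3) - y1 mod 31 = 15 * (15 - 22) - 2 = 17

P + Q = (22, 17)


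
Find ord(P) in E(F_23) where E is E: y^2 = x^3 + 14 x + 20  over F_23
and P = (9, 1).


Compute successive multiples of P until we hit O:
  1P = (9, 1)
  2P = (9, 22)
  3P = O

ord(P) = 3


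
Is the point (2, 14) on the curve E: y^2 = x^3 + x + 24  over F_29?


Check whether y^2 = x^3 + 1 x + 24 (mod 29) for (x, y) = (2, 14).
LHS: y^2 = 14^2 mod 29 = 22
RHS: x^3 + 1 x + 24 = 2^3 + 1*2 + 24 mod 29 = 5
LHS != RHS

No, not on the curve


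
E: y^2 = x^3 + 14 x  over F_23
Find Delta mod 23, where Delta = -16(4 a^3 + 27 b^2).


4 a^3 + 27 b^2 = 4*14^3 + 27*0^2 = 10976 + 0 = 10976
Delta = -16 * (10976) = -175616
Delta mod 23 = 12

Delta = 12 (mod 23)


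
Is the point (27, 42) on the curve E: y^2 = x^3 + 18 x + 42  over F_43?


Check whether y^2 = x^3 + 18 x + 42 (mod 43) for (x, y) = (27, 42).
LHS: y^2 = 42^2 mod 43 = 1
RHS: x^3 + 18 x + 42 = 27^3 + 18*27 + 42 mod 43 = 1
LHS = RHS

Yes, on the curve


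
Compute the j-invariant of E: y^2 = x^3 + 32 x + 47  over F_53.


Delta = -16(4 a^3 + 27 b^2) mod 53 = 35
-1728 * (4 a)^3 = -1728 * (4*32)^3 mod 53 = 1
j = 1 * 35^(-1) mod 53 = 50

j = 50 (mod 53)


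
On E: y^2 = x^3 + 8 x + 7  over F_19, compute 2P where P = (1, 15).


Doubling: s = (3 x1^2 + a) / (2 y1)
s = (3*1^2 + 8) / (2*15) mod 19 = 1
x3 = s^2 - 2 x1 mod 19 = 1^2 - 2*1 = 18
y3 = s (x1 - x3) - y1 mod 19 = 1 * (1 - 18) - 15 = 6

2P = (18, 6)


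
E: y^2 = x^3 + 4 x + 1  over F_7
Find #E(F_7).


For each x in F_7, count y with y^2 = x^3 + 4 x + 1 mod 7:
  x = 0: RHS = 1, y in [1, 6]  -> 2 point(s)
  x = 4: RHS = 4, y in [2, 5]  -> 2 point(s)
Affine points: 4. Add the point at infinity: total = 5.

#E(F_7) = 5


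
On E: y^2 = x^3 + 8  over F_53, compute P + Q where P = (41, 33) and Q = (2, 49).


P != Q, so use the chord formula.
s = (y2 - y1) / (x2 - x1) = (16) / (14) mod 53 = 39
x3 = s^2 - x1 - x2 mod 53 = 39^2 - 41 - 2 = 47
y3 = s (x1 - x3) - y1 mod 53 = 39 * (41 - 47) - 33 = 51

P + Q = (47, 51)


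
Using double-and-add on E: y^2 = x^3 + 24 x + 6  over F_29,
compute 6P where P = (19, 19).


k = 6 = 110_2 (binary, LSB first: 011)
Double-and-add from P = (19, 19):
  bit 0 = 0: acc unchanged = O
  bit 1 = 1: acc = O + (11, 8) = (11, 8)
  bit 2 = 1: acc = (11, 8) + (16, 7) = (9, 9)

6P = (9, 9)


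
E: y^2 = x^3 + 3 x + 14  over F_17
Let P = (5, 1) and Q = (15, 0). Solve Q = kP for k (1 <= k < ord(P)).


Enumerate multiples of P until we hit Q = (15, 0):
  1P = (5, 1)
  2P = (15, 0)
Match found at i = 2.

k = 2


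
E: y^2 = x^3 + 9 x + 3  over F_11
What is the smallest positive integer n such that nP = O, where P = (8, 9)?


Compute successive multiples of P until we hit O:
  1P = (8, 9)
  2P = (10, 9)
  3P = (4, 2)
  4P = (0, 5)
  5P = (6, 3)
  6P = (6, 8)
  7P = (0, 6)
  8P = (4, 9)
  ... (continuing to 11P)
  11P = O

ord(P) = 11


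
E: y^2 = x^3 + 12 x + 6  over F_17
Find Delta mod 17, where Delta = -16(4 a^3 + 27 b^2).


4 a^3 + 27 b^2 = 4*12^3 + 27*6^2 = 6912 + 972 = 7884
Delta = -16 * (7884) = -126144
Delta mod 17 = 13

Delta = 13 (mod 17)


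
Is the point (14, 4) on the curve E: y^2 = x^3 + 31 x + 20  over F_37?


Check whether y^2 = x^3 + 31 x + 20 (mod 37) for (x, y) = (14, 4).
LHS: y^2 = 4^2 mod 37 = 16
RHS: x^3 + 31 x + 20 = 14^3 + 31*14 + 20 mod 37 = 16
LHS = RHS

Yes, on the curve


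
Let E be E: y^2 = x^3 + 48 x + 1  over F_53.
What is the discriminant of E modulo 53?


4 a^3 + 27 b^2 = 4*48^3 + 27*1^2 = 442368 + 27 = 442395
Delta = -16 * (442395) = -7078320
Delta mod 53 = 42

Delta = 42 (mod 53)


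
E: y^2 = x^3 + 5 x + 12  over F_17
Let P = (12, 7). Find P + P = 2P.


Doubling: s = (3 x1^2 + a) / (2 y1)
s = (3*12^2 + 5) / (2*7) mod 17 = 13
x3 = s^2 - 2 x1 mod 17 = 13^2 - 2*12 = 9
y3 = s (x1 - x3) - y1 mod 17 = 13 * (12 - 9) - 7 = 15

2P = (9, 15)


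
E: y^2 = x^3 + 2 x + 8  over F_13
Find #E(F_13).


For each x in F_13, count y with y^2 = x^3 + 2 x + 8 mod 13:
  x = 5: RHS = 0, y in [0]  -> 1 point(s)
  x = 7: RHS = 1, y in [1, 12]  -> 2 point(s)
  x = 8: RHS = 3, y in [4, 9]  -> 2 point(s)
  x = 9: RHS = 1, y in [1, 12]  -> 2 point(s)
  x = 10: RHS = 1, y in [1, 12]  -> 2 point(s)
  x = 11: RHS = 9, y in [3, 10]  -> 2 point(s)
Affine points: 11. Add the point at infinity: total = 12.

#E(F_13) = 12


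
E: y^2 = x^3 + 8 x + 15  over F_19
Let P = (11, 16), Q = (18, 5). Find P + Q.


P != Q, so use the chord formula.
s = (y2 - y1) / (x2 - x1) = (8) / (7) mod 19 = 12
x3 = s^2 - x1 - x2 mod 19 = 12^2 - 11 - 18 = 1
y3 = s (x1 - x3) - y1 mod 19 = 12 * (11 - 1) - 16 = 9

P + Q = (1, 9)


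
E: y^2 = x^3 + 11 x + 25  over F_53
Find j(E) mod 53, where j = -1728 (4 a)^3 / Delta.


Delta = -16(4 a^3 + 27 b^2) mod 53 = 22
-1728 * (4 a)^3 = -1728 * (4*11)^3 mod 53 = 8
j = 8 * 22^(-1) mod 53 = 10

j = 10 (mod 53)


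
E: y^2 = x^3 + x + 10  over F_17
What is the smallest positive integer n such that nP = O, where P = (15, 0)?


Compute successive multiples of P until we hit O:
  1P = (15, 0)
  2P = O

ord(P) = 2


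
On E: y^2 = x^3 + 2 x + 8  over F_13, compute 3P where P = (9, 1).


k = 3 = 11_2 (binary, LSB first: 11)
Double-and-add from P = (9, 1):
  bit 0 = 1: acc = O + (9, 1) = (9, 1)
  bit 1 = 1: acc = (9, 1) + (9, 12) = O

3P = O


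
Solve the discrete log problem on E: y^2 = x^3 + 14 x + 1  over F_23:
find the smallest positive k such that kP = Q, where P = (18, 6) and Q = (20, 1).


Enumerate multiples of P until we hit Q = (20, 1):
  1P = (18, 6)
  2P = (0, 1)
  3P = (6, 5)
  4P = (3, 1)
  5P = (20, 1)
Match found at i = 5.

k = 5


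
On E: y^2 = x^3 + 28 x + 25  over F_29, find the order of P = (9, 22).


Compute successive multiples of P until we hit O:
  1P = (9, 22)
  2P = (5, 0)
  3P = (9, 7)
  4P = O

ord(P) = 4


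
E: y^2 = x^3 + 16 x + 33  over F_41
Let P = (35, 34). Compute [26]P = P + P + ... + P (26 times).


k = 26 = 11010_2 (binary, LSB first: 01011)
Double-and-add from P = (35, 34):
  bit 0 = 0: acc unchanged = O
  bit 1 = 1: acc = O + (21, 6) = (21, 6)
  bit 2 = 0: acc unchanged = (21, 6)
  bit 3 = 1: acc = (21, 6) + (1, 38) = (15, 9)
  bit 4 = 1: acc = (15, 9) + (16, 30) = (0, 19)

26P = (0, 19)


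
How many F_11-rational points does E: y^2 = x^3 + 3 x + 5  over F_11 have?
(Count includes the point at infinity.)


For each x in F_11, count y with y^2 = x^3 + 3 x + 5 mod 11:
  x = 0: RHS = 5, y in [4, 7]  -> 2 point(s)
  x = 1: RHS = 9, y in [3, 8]  -> 2 point(s)
  x = 4: RHS = 4, y in [2, 9]  -> 2 point(s)
  x = 10: RHS = 1, y in [1, 10]  -> 2 point(s)
Affine points: 8. Add the point at infinity: total = 9.

#E(F_11) = 9


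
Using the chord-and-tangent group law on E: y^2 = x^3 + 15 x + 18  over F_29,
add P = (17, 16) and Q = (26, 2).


P != Q, so use the chord formula.
s = (y2 - y1) / (x2 - x1) = (15) / (9) mod 29 = 21
x3 = s^2 - x1 - x2 mod 29 = 21^2 - 17 - 26 = 21
y3 = s (x1 - x3) - y1 mod 29 = 21 * (17 - 21) - 16 = 16

P + Q = (21, 16)


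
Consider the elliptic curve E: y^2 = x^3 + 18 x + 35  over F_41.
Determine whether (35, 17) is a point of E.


Check whether y^2 = x^3 + 18 x + 35 (mod 41) for (x, y) = (35, 17).
LHS: y^2 = 17^2 mod 41 = 2
RHS: x^3 + 18 x + 35 = 35^3 + 18*35 + 35 mod 41 = 39
LHS != RHS

No, not on the curve


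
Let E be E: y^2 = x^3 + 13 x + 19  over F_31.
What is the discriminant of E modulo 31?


4 a^3 + 27 b^2 = 4*13^3 + 27*19^2 = 8788 + 9747 = 18535
Delta = -16 * (18535) = -296560
Delta mod 31 = 17

Delta = 17 (mod 31)


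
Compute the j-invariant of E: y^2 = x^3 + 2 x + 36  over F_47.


Delta = -16(4 a^3 + 27 b^2) mod 47 = 44
-1728 * (4 a)^3 = -1728 * (4*2)^3 mod 47 = 39
j = 39 * 44^(-1) mod 47 = 34

j = 34 (mod 47)


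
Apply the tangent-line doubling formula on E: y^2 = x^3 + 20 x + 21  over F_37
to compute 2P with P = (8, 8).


Doubling: s = (3 x1^2 + a) / (2 y1)
s = (3*8^2 + 20) / (2*8) mod 37 = 4
x3 = s^2 - 2 x1 mod 37 = 4^2 - 2*8 = 0
y3 = s (x1 - x3) - y1 mod 37 = 4 * (8 - 0) - 8 = 24

2P = (0, 24)


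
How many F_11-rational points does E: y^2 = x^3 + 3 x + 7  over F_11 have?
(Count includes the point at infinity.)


For each x in F_11, count y with y^2 = x^3 + 3 x + 7 mod 11:
  x = 1: RHS = 0, y in [0]  -> 1 point(s)
  x = 5: RHS = 4, y in [2, 9]  -> 2 point(s)
  x = 8: RHS = 4, y in [2, 9]  -> 2 point(s)
  x = 9: RHS = 4, y in [2, 9]  -> 2 point(s)
  x = 10: RHS = 3, y in [5, 6]  -> 2 point(s)
Affine points: 9. Add the point at infinity: total = 10.

#E(F_11) = 10


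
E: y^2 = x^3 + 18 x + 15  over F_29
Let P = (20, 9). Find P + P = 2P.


Doubling: s = (3 x1^2 + a) / (2 y1)
s = (3*20^2 + 18) / (2*9) mod 29 = 0
x3 = s^2 - 2 x1 mod 29 = 0^2 - 2*20 = 18
y3 = s (x1 - x3) - y1 mod 29 = 0 * (20 - 18) - 9 = 20

2P = (18, 20)


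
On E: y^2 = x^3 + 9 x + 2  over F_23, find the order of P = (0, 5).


Compute successive multiples of P until we hit O:
  1P = (0, 5)
  2P = (13, 4)
  3P = (13, 19)
  4P = (0, 18)
  5P = O

ord(P) = 5


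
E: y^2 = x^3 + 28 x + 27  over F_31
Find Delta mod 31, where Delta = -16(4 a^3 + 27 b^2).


4 a^3 + 27 b^2 = 4*28^3 + 27*27^2 = 87808 + 19683 = 107491
Delta = -16 * (107491) = -1719856
Delta mod 31 = 24

Delta = 24 (mod 31)


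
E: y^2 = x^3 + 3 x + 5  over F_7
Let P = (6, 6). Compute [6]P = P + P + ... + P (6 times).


k = 6 = 110_2 (binary, LSB first: 011)
Double-and-add from P = (6, 6):
  bit 0 = 0: acc unchanged = O
  bit 1 = 1: acc = O + (4, 2) = (4, 2)
  bit 2 = 1: acc = (4, 2) + (1, 3) = (6, 1)

6P = (6, 1)


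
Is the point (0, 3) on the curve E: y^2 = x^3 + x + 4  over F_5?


Check whether y^2 = x^3 + 1 x + 4 (mod 5) for (x, y) = (0, 3).
LHS: y^2 = 3^2 mod 5 = 4
RHS: x^3 + 1 x + 4 = 0^3 + 1*0 + 4 mod 5 = 4
LHS = RHS

Yes, on the curve


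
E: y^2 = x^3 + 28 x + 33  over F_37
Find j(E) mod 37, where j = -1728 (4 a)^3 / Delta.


Delta = -16(4 a^3 + 27 b^2) mod 37 = 6
-1728 * (4 a)^3 = -1728 * (4*28)^3 mod 37 = 11
j = 11 * 6^(-1) mod 37 = 8

j = 8 (mod 37)


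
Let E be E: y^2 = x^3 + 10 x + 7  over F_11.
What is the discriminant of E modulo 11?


4 a^3 + 27 b^2 = 4*10^3 + 27*7^2 = 4000 + 1323 = 5323
Delta = -16 * (5323) = -85168
Delta mod 11 = 5

Delta = 5 (mod 11)


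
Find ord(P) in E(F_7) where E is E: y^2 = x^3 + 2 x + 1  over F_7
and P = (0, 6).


Compute successive multiples of P until we hit O:
  1P = (0, 6)
  2P = (1, 2)
  3P = (1, 5)
  4P = (0, 1)
  5P = O

ord(P) = 5


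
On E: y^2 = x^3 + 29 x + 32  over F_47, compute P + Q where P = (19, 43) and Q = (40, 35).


P != Q, so use the chord formula.
s = (y2 - y1) / (x2 - x1) = (39) / (21) mod 47 = 22
x3 = s^2 - x1 - x2 mod 47 = 22^2 - 19 - 40 = 2
y3 = s (x1 - x3) - y1 mod 47 = 22 * (19 - 2) - 43 = 2

P + Q = (2, 2)


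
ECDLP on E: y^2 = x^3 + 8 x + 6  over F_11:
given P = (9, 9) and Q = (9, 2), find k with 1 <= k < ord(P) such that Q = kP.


Enumerate multiples of P until we hit Q = (9, 2):
  1P = (9, 9)
  2P = (7, 3)
  3P = (4, 6)
  4P = (1, 9)
  5P = (1, 2)
  6P = (4, 5)
  7P = (7, 8)
  8P = (9, 2)
Match found at i = 8.

k = 8


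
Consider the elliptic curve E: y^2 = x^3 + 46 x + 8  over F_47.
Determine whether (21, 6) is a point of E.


Check whether y^2 = x^3 + 46 x + 8 (mod 47) for (x, y) = (21, 6).
LHS: y^2 = 6^2 mod 47 = 36
RHS: x^3 + 46 x + 8 = 21^3 + 46*21 + 8 mod 47 = 36
LHS = RHS

Yes, on the curve


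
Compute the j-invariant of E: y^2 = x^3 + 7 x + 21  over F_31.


Delta = -16(4 a^3 + 27 b^2) mod 31 = 10
-1728 * (4 a)^3 = -1728 * (4*7)^3 mod 31 = 1
j = 1 * 10^(-1) mod 31 = 28

j = 28 (mod 31)


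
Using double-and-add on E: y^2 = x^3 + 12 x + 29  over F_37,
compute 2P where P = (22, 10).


k = 2 = 10_2 (binary, LSB first: 01)
Double-and-add from P = (22, 10):
  bit 0 = 0: acc unchanged = O
  bit 1 = 1: acc = O + (4, 20) = (4, 20)

2P = (4, 20)


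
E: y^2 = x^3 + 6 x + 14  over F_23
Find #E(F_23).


For each x in F_23, count y with y^2 = x^3 + 6 x + 14 mod 23:
  x = 3: RHS = 13, y in [6, 17]  -> 2 point(s)
  x = 5: RHS = 8, y in [10, 13]  -> 2 point(s)
  x = 6: RHS = 13, y in [6, 17]  -> 2 point(s)
  x = 7: RHS = 8, y in [10, 13]  -> 2 point(s)
  x = 10: RHS = 16, y in [4, 19]  -> 2 point(s)
  x = 11: RHS = 8, y in [10, 13]  -> 2 point(s)
  x = 13: RHS = 12, y in [9, 14]  -> 2 point(s)
  x = 14: RHS = 13, y in [6, 17]  -> 2 point(s)
  x = 15: RHS = 6, y in [11, 12]  -> 2 point(s)
  x = 19: RHS = 18, y in [8, 15]  -> 2 point(s)
Affine points: 20. Add the point at infinity: total = 21.

#E(F_23) = 21


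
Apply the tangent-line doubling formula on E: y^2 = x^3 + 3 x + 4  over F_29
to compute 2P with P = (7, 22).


Doubling: s = (3 x1^2 + a) / (2 y1)
s = (3*7^2 + 3) / (2*22) mod 29 = 10
x3 = s^2 - 2 x1 mod 29 = 10^2 - 2*7 = 28
y3 = s (x1 - x3) - y1 mod 29 = 10 * (7 - 28) - 22 = 0

2P = (28, 0)


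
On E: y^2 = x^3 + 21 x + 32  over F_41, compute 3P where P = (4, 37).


k = 3 = 11_2 (binary, LSB first: 11)
Double-and-add from P = (4, 37):
  bit 0 = 1: acc = O + (4, 37) = (4, 37)
  bit 1 = 1: acc = (4, 37) + (35, 10) = (22, 21)

3P = (22, 21)


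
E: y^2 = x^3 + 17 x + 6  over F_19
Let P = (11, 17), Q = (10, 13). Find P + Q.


P != Q, so use the chord formula.
s = (y2 - y1) / (x2 - x1) = (15) / (18) mod 19 = 4
x3 = s^2 - x1 - x2 mod 19 = 4^2 - 11 - 10 = 14
y3 = s (x1 - x3) - y1 mod 19 = 4 * (11 - 14) - 17 = 9

P + Q = (14, 9)


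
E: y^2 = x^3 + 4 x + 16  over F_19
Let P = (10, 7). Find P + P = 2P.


Doubling: s = (3 x1^2 + a) / (2 y1)
s = (3*10^2 + 4) / (2*7) mod 19 = 0
x3 = s^2 - 2 x1 mod 19 = 0^2 - 2*10 = 18
y3 = s (x1 - x3) - y1 mod 19 = 0 * (10 - 18) - 7 = 12

2P = (18, 12)


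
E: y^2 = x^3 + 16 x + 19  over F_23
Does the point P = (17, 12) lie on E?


Check whether y^2 = x^3 + 16 x + 19 (mod 23) for (x, y) = (17, 12).
LHS: y^2 = 12^2 mod 23 = 6
RHS: x^3 + 16 x + 19 = 17^3 + 16*17 + 19 mod 23 = 6
LHS = RHS

Yes, on the curve


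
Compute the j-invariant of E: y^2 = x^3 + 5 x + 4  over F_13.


Delta = -16(4 a^3 + 27 b^2) mod 13 = 12
-1728 * (4 a)^3 = -1728 * (4*5)^3 mod 13 = 5
j = 5 * 12^(-1) mod 13 = 8

j = 8 (mod 13)


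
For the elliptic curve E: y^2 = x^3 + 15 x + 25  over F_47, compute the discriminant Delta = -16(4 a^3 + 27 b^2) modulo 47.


4 a^3 + 27 b^2 = 4*15^3 + 27*25^2 = 13500 + 16875 = 30375
Delta = -16 * (30375) = -486000
Delta mod 47 = 27

Delta = 27 (mod 47)


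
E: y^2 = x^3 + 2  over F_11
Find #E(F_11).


For each x in F_11, count y with y^2 = x^3 + 0 x + 2 mod 11:
  x = 1: RHS = 3, y in [5, 6]  -> 2 point(s)
  x = 4: RHS = 0, y in [0]  -> 1 point(s)
  x = 6: RHS = 9, y in [3, 8]  -> 2 point(s)
  x = 7: RHS = 4, y in [2, 9]  -> 2 point(s)
  x = 9: RHS = 5, y in [4, 7]  -> 2 point(s)
  x = 10: RHS = 1, y in [1, 10]  -> 2 point(s)
Affine points: 11. Add the point at infinity: total = 12.

#E(F_11) = 12


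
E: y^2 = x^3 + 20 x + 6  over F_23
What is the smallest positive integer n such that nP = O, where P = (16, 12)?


Compute successive multiples of P until we hit O:
  1P = (16, 12)
  2P = (4, 14)
  3P = (19, 0)
  4P = (4, 9)
  5P = (16, 11)
  6P = O

ord(P) = 6


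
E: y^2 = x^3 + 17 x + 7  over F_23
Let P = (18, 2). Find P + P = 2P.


Doubling: s = (3 x1^2 + a) / (2 y1)
s = (3*18^2 + 17) / (2*2) mod 23 = 0
x3 = s^2 - 2 x1 mod 23 = 0^2 - 2*18 = 10
y3 = s (x1 - x3) - y1 mod 23 = 0 * (18 - 10) - 2 = 21

2P = (10, 21)


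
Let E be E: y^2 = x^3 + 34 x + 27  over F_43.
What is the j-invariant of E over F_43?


Delta = -16(4 a^3 + 27 b^2) mod 43 = 5
-1728 * (4 a)^3 = -1728 * (4*34)^3 mod 43 = 8
j = 8 * 5^(-1) mod 43 = 36

j = 36 (mod 43)


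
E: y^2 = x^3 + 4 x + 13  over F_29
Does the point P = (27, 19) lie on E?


Check whether y^2 = x^3 + 4 x + 13 (mod 29) for (x, y) = (27, 19).
LHS: y^2 = 19^2 mod 29 = 13
RHS: x^3 + 4 x + 13 = 27^3 + 4*27 + 13 mod 29 = 26
LHS != RHS

No, not on the curve


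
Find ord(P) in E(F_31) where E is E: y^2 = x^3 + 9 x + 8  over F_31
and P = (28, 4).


Compute successive multiples of P until we hit O:
  1P = (28, 4)
  2P = (3, 0)
  3P = (28, 27)
  4P = O

ord(P) = 4


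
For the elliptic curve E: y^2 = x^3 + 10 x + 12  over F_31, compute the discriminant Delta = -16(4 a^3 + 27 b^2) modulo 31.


4 a^3 + 27 b^2 = 4*10^3 + 27*12^2 = 4000 + 3888 = 7888
Delta = -16 * (7888) = -126208
Delta mod 31 = 24

Delta = 24 (mod 31)


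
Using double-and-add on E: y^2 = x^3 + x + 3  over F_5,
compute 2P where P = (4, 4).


k = 2 = 10_2 (binary, LSB first: 01)
Double-and-add from P = (4, 4):
  bit 0 = 0: acc unchanged = O
  bit 1 = 1: acc = O + (1, 0) = (1, 0)

2P = (1, 0)


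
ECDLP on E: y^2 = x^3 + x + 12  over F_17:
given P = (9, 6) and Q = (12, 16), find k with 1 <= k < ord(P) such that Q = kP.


Enumerate multiples of P until we hit Q = (12, 16):
  1P = (9, 6)
  2P = (12, 1)
  3P = (12, 16)
Match found at i = 3.

k = 3
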